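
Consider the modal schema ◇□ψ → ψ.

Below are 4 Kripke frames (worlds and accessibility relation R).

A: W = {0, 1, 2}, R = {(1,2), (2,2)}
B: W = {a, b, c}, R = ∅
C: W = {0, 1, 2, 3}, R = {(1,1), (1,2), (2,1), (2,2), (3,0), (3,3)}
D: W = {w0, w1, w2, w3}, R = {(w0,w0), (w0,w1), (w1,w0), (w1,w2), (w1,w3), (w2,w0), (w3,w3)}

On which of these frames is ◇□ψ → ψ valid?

B

Frame correspondent (Sahlqvist): ∀x ∀y (Rxy → Ryx) — i.e. symmetry.
A: fails — R12 but not R21.
B: holds.
C: fails — R30 but not R03.
D: fails — Rw1w2 but not Rw2w1.
Valid on: B.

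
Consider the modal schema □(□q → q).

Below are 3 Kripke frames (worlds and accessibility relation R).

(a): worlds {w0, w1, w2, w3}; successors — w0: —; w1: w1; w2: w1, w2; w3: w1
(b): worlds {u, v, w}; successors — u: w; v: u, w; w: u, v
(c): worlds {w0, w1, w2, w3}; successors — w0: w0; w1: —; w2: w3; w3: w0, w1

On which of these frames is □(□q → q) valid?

(a)

The schema corresponds to shift-reflexivity: ∀x ∀y (Rxy → Ryy).
(a): satisfies the condition.
(b): fails — Ruw but not Rww.
(c): fails — Rw3w1 but not Rw1w1.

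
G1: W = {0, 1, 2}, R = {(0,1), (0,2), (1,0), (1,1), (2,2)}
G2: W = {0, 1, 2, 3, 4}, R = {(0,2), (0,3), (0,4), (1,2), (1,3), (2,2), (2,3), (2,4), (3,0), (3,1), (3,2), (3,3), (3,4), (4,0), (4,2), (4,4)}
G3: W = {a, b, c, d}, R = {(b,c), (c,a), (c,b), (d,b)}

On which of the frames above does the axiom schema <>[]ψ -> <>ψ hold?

G1, G2

Frame correspondent (Sahlqvist): forall x forall y (xRy -> exists w (yRw & xRw)) — i.e. a generalized confluence (Geach) condition.
G1: condition met.
G2: condition met.
G3: fails — bRc but no w with cRw and bRw.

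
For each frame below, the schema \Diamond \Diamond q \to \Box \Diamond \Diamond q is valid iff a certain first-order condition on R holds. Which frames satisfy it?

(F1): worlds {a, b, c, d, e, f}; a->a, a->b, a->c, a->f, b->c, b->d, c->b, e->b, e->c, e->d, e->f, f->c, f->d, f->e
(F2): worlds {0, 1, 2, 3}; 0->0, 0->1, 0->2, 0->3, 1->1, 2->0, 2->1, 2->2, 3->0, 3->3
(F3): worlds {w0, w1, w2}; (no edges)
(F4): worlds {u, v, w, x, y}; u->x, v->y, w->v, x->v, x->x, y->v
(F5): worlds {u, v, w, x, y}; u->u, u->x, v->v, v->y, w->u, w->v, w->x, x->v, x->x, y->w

Frame correspondent (Sahlqvist): \forall x \forall y \forall z ((x R^2 y \wedge xRz) \to \exists w (y = w \wedge z R^2 w)) — i.e. a generalized confluence (Geach) condition.
(F1): fails — aR²a, aRb but no w with a=w and bR²w.
(F2): fails — 0R²0, 0R1 but no w with 0=w and 1R²w.
(F3): ✓.
(F4): fails — vR²v, vRy but no t with v=t and yR²t.
(F5): fails — uR²u, uRx but no t with u=t and xR²t.

(F3)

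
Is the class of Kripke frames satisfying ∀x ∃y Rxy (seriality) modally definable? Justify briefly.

Yes: it is seriality, defined by the D schema □r → ◇r.
Suppose □r→◇r is valid. At any x set V(r)=W. Then □r at x, so ◇r at x, so x has a successor.

Yes — defined by □r → ◇r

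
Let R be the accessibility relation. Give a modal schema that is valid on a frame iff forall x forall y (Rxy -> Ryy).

□(□q → q)

A defining formula is □(□q → q) (the T□ axiom).
Suppose □(□q→q) is valid. Take Rxy and set V(q)={w : Ryw}. Then at y, □q holds; since □(□q→q) at x, □q→q at y, so q at y, i.e. Ryy.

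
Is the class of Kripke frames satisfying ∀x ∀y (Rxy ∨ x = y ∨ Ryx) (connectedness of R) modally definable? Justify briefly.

No

Any modally definable frame class is closed under disjoint unions.
Take 2 disjoint single-world reflexive frames: each is trivially connected, but their disjoint union has 2 worlds with no edge between distinct components, so it is not connected.
Hence connectedness of R is not modally definable.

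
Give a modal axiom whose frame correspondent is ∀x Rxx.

□r → r

The condition is reflexivity. The T schema □r → r defines it.
Suppose □r→r is valid. At any x set V(r)={w : Rxw}. Then □r holds at x, so r holds at x, i.e. Rxx.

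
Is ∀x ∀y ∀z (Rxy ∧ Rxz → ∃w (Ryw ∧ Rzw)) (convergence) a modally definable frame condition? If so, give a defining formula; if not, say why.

Yes: it is convergence, defined by the .2 schema ◇□p → □◇p.
Suppose ◇□p→□◇p is valid. Take Rxy, Rxz and set V(p)={w : Ryw}. Then □p at y so ◇□p at x, so □◇p at x, so ◇p at z, giving w with Rzw and Ryw.

Definable; ◇□p → □◇p defines it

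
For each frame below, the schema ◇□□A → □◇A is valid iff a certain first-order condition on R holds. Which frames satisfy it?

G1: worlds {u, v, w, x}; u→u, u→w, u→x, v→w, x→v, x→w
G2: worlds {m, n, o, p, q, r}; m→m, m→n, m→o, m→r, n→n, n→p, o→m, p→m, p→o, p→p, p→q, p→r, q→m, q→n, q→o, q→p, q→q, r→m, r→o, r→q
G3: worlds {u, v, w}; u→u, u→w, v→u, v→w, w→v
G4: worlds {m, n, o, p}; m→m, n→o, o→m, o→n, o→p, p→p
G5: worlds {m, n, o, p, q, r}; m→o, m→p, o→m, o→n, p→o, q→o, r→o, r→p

G2

The schema corresponds to a generalized confluence (Geach) condition: ∀x ∀y ∀z ((xRy ∧ xRz) → ∃w (yR²w ∧ zRw)).
G1: fails — uRu, uRw but no t with uR²t and wRt.
G2: condition met.
G3: fails — uRw, uRw but no t with wR²t and wRt.
G4: fails — oRm, oRn but no w with mR²w and nRw.
G5: fails — mRo, mRo but no w with oR²w and oRw.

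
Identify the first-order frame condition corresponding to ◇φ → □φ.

partial functionality: ∀x ∀y ∀z (Rxy ∧ Rxz → y = z)

Suppose ◇φ→□φ is valid. Take Rxy, Rxz and set V(φ)={y}. Then ◇φ at x, so □φ at x, so φ at z, i.e. z=y.
Conversely, any frame satisfying ∀x ∀y ∀z (Rxy ∧ Rxz → y = z) validates the schema.
So the correspondent is partial functionality.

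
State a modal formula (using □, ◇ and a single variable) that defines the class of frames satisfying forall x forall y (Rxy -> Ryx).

s → □◇s

A defining formula is s → □◇s (the B axiom).
Suppose s→□◇s is valid. Take Rxy and set V(s)={x}. Then s at x, so □◇s at x, so ◇s at y, so some z with Ryz has s; z=x, i.e. Ryx.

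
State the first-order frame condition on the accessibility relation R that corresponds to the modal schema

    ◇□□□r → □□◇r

This is a Sahlqvist (Geach-type) schema ◇^1□^3r → □^2◇^1r.
Minimal-valuation argument: fix x; take any y with xR^1y and any z with xR^2z. Set V(r) to the set of worlds R-reachable from y in exactly 3 steps. Then □^3r holds at y, so the antecedent holds at x; validity forces ◇^1r at z, giving a w with zR^1w and yR^3w.
First-order correspondent: ∀x ∀y ∀z ((xRy ∧ xR²z) → ∃w (yR³w ∧ zRw)).

∀x ∀y ∀z ((xRy ∧ xR²z) → ∃w (yR³w ∧ zRw))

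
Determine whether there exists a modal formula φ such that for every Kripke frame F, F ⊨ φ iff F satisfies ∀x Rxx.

Definable; □r → r defines it

Yes: it is reflexivity, defined by the T schema □r → r.
Suppose □r→r is valid. At any x set V(r)={w : Rxw}. Then □r holds at x, so r holds at x, i.e. Rxx.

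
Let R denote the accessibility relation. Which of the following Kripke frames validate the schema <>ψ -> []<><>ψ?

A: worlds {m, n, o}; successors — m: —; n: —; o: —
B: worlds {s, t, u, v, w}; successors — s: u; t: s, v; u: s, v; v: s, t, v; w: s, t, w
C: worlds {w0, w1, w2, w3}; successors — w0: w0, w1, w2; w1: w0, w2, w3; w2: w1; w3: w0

This is the axiom for a generalized confluence (Geach) condition; its first-order frame correspondent is forall x forall y forall z ((xRy & xRz) -> exists w (y = w & z R^2 w)).
A: ✓.
B: fails — vRt, vRs but no w* with t=w* and sR²w*.
C: fails — w0Rw1, w0Rw2 but no w with w1=w and w2R²w.

A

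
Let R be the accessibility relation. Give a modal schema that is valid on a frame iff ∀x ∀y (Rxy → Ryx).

s → □◇s

The condition is symmetry. The B schema s → □◇s defines it.
Suppose s→□◇s is valid. Take Rxy and set V(s)={x}. Then s at x, so □◇s at x, so ◇s at y, so some z with Ryz has s; z=x, i.e. Ryx.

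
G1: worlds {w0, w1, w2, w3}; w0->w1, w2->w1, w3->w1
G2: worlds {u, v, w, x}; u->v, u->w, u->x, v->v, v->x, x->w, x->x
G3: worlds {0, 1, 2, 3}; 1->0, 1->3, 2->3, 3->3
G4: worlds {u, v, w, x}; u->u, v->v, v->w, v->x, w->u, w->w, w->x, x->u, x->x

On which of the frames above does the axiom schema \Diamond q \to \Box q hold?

G1

Frame correspondent (Sahlqvist): \forall x \forall y \forall z (Rxy \wedge Rxz \to y = z) — i.e. partial functionality.
G1: holds.
G2: fails — u sees both v and w.
G3: fails — 1 sees both 0 and 3.
G4: fails — v sees both v and w.
Valid on: G1.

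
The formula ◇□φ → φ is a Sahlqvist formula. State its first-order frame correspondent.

symmetry: ∀x ∀y (Rxy → Ryx)

Replacing φ by ¬φ and contraposing gives the equivalent schema φ → □◇φ.
Suppose φ→□◇φ is valid. Take Rxy and set V(φ)={x}. Then φ at x, so □◇φ at x, so ◇φ at y, so some z with Ryz has φ; z=x, i.e. Ryx.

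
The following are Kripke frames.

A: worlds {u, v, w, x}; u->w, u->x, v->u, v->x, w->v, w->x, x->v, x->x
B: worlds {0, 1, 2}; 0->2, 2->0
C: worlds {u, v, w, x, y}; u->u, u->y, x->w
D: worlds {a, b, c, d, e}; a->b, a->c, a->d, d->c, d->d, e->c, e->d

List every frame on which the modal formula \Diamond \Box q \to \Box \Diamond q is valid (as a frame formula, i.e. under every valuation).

A, B

The schema corresponds to convergence: \forall x \forall y \forall z (Rxy \wedge Rxz \to \exists w (Ryw \wedge Rzw)).
A: condition met.
B: condition met.
C: fails — Ruy and Ruy but y and y have no common successor.
D: fails — Rab and Rab but b and b have no common successor.
Valid on: A, B.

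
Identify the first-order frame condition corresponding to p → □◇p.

This schema is the B axiom.
Its frame correspondent is symmetry — ∀x ∀y (Rxy → Ryx).

Symmetry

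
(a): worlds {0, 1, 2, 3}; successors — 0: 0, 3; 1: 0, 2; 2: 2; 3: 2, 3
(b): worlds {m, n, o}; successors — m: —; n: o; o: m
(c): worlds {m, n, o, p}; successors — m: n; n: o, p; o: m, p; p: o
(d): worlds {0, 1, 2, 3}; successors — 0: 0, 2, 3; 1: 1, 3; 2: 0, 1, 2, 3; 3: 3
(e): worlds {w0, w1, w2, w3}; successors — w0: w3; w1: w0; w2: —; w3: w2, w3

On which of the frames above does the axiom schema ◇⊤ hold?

(a), (c), (d)

The schema corresponds to seriality: ∀x ∃y Rxy.
(a): condition met.
(b): fails — world m has no successor.
(c): condition met.
(d): condition met.
(e): fails — world w2 has no successor.
Valid on: (a), (c), (d).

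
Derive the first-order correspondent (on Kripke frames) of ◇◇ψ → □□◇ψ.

∀x ∀y ∀z ((xR²y ∧ xR²z) → ∃w (y = w ∧ zRw))

This is a Sahlqvist (Geach-type) schema ◇^2□^0ψ → □^2◇^1ψ.
Minimal-valuation argument: fix x; take any y with xR^2y and any z with xR^2z. Set V(ψ) to the set of worlds R-reachable from y in exactly 0 steps. Then □^0ψ holds at y, so the antecedent holds at x; validity forces ◇^1ψ at z, giving a w with zR^1w and yR^0w.
First-order correspondent: ∀x ∀y ∀z ((xR²y ∧ xR²z) → ∃w (y = w ∧ zRw)).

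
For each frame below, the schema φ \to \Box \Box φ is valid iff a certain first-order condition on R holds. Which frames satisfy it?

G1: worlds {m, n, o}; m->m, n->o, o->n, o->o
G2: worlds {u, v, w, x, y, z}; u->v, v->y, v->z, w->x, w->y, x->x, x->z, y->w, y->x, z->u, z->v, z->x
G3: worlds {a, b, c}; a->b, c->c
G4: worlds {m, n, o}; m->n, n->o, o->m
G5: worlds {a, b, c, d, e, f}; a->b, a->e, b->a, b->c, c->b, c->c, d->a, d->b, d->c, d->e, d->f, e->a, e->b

The schema corresponds to a generalized confluence (Geach) condition: \forall x \forall z (x R^2 z \to \exists w (x = w \wedge z = w)).
G1: fails — nR²o but n ≠ o.
G2: fails — uR²y but u ≠ y.
G3: condition met.
G4: fails — mR²o but m ≠ o.
G5: fails — aR²b but a ≠ b.

G3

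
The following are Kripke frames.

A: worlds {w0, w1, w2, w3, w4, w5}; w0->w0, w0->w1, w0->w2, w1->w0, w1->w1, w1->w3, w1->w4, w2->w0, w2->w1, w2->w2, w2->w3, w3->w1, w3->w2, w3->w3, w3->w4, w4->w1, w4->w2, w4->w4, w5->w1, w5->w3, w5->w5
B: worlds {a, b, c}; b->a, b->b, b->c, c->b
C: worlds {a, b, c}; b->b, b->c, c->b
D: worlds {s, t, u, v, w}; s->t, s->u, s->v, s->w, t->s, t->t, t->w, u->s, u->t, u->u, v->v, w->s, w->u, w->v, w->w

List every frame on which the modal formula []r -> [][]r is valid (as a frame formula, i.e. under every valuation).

The schema corresponds to transitivity: forall x forall y forall z (Rxy & Ryz -> Rxz).
A: fails — Rw3w1 and Rw1w0 but not Rw3w0.
B: fails — Rcb and Rba but not Rca.
C: fails — Rcb and Rbc but not Rcc.
D: fails — Rwu and Rut but not Rwt.

none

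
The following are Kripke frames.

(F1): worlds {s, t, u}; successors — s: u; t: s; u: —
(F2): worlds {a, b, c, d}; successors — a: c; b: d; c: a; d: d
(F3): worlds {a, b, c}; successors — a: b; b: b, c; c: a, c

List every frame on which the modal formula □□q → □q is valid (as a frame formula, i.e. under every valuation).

Frame correspondent (Sahlqvist): ∀x ∀y (Rxy → ∃z (Rxz ∧ Rzy)) — i.e. density.
(F1): fails — Rsu but no z with Rsz and Rzu.
(F2): fails — Rac but no z with Raz and Rzc.
(F3): satisfies the condition.

(F3)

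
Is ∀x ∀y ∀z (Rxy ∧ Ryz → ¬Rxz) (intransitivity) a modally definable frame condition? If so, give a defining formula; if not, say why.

Not definable by any modal formula

Any modally definable frame class is closed under surjective bounded morphisms.
The 3-cycle (worlds a,b,c with a→b→c→a) is intransitive. Mapping every world to a single reflexive point • is a surjective bounded morphism; the reflexive point is not intransitive (R••∧R•• but R••).
So no modal formula (or set of formulas) defines exactly the intransitive frames.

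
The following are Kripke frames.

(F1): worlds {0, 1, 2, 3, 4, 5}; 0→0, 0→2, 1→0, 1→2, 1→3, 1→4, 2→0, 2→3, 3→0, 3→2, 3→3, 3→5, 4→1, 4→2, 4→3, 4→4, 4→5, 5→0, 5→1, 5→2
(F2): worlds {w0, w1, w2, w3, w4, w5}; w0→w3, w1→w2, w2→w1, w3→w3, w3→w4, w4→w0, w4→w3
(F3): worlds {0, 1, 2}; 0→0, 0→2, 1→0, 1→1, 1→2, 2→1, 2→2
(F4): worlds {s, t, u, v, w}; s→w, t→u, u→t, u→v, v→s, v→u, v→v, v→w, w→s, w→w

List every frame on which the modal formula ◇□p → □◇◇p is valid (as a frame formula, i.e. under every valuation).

Frame correspondent (Sahlqvist): ∀x ∀y ∀z ((xRy ∧ xRz) → ∃w (yRw ∧ zR²w)) — i.e. a generalized confluence (Geach) condition.
(F1): ✓.
(F2): fails — w1Rw2, w1Rw2 but no w with w2Rw and w2R²w.
(F3): ✓.
(F4): fails — uRt, uRt but no w* with tRw* and tR²w*.
Valid on: (F1), (F3).

(F1), (F3)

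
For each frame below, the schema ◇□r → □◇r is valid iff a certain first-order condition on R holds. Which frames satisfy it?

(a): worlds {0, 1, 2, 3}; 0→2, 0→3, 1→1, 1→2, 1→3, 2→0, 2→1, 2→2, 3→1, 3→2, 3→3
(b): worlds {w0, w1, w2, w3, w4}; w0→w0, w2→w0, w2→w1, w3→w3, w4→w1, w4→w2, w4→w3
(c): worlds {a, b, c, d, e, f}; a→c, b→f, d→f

The schema corresponds to convergence: ∀x ∀y ∀z (Rxy ∧ Rxz → ∃w (Ryw ∧ Rzw)).
(a): satisfies the condition.
(b): fails — Rw2w1 and Rw2w1 but w1 and w1 have no common successor.
(c): fails — Rac and Rac but c and c have no common successor.
Valid on: (a).

(a)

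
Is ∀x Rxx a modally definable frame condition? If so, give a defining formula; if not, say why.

Definable; □p → p defines it

This is a Sahlqvist condition; the T axiom □p → p defines it.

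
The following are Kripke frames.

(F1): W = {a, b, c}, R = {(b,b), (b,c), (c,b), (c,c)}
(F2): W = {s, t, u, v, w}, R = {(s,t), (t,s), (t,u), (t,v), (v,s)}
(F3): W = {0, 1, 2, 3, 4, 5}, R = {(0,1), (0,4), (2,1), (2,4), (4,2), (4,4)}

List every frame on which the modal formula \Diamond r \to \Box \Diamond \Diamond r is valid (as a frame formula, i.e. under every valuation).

(F1)

Frame correspondent (Sahlqvist): \forall x \forall y \forall z ((xRy \wedge xRz) \to \exists w (y = w \wedge z R^2 w)) — i.e. a generalized confluence (Geach) condition.
(F1): condition met.
(F2): fails — tRs, tRu but no w* with s=w* and uR²w*.
(F3): fails — 0R1, 0R1 but no w with 1=w and 1R²w.
Valid on: (F1).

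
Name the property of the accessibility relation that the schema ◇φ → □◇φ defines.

Suppose ◇φ→□◇φ is valid. Take Rxy, Rxz and set V(φ)={y}. Then ◇φ at x, so □◇φ at x, so ◇φ at z, so some w with Rzw has φ; w=y, i.e. Rzy. By symmetry of the argument, Ryz.
The converse is a direct semantic check.
So the correspondent is the Euclidean property.

the Euclidean property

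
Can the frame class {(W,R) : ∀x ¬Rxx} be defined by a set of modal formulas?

Any modally definable frame class is closed under surjective bounded morphisms.
The 2-cycle (worlds a,b with a→b→a) is irreflexive, and the map sending every world to a single reflexive point • is a surjective bounded morphism (forth: every edge maps to (•,•); back: every world has a successor). So any modal formula valid on the 2-cycle is also valid on the reflexive point, which is not irreflexive.
Hence irreflexivity is not modally definable.

No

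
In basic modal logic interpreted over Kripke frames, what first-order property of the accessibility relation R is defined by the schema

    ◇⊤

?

◇⊤ holds at w iff w has a successor, so frame-validity of ◇⊤ is exactly seriality. Equivalently via □p → ◇p:
Suppose □p→◇p is valid. At any x set V(p)=W. Then □p at x, so ◇p at x, so x has a successor.

Seriality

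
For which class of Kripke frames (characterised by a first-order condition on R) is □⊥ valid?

□⊥ is valid iff no world has any successor (otherwise □⊥ fails at any world with one).

Emptiness of R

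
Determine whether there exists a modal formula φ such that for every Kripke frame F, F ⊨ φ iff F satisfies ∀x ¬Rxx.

Any modally definable frame class is closed under surjective bounded morphisms.
The 2-cycle (worlds s,t with s→t→s) is irreflexive, and the map sending every world to a single reflexive point • is a surjective bounded morphism (forth: every edge maps to (•,•); back: every world has a successor). So any modal formula valid on the 2-cycle is also valid on the reflexive point, which is not irreflexive.
So no modal formula (or set of formulas) defines exactly the irreflexive frames.

No — not modally definable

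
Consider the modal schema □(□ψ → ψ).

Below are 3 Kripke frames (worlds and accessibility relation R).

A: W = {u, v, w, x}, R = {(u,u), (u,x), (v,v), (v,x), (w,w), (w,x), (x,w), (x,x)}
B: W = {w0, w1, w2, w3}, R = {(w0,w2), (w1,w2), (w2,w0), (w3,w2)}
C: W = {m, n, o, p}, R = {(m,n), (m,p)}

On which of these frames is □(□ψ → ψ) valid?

A

This is the axiom for shift-reflexivity; its first-order frame correspondent is ∀x ∀y (Rxy → Ryy).
A: satisfies the condition.
B: fails — Rw1w2 but not Rw2w2.
C: fails — Rmn but not Rnn.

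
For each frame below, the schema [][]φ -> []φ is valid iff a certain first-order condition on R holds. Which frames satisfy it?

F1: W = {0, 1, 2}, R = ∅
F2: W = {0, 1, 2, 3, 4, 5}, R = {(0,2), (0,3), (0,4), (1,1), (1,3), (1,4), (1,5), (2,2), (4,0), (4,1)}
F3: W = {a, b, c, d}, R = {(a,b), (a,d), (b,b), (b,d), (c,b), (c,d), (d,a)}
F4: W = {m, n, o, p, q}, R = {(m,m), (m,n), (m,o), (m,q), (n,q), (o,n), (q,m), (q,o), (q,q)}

The schema corresponds to density: forall x forall y (Rxy -> exists z (Rxz & Rzy)).
F1: holds.
F2: fails — R04 but no z with R0z and Rz4.
F3: fails — Rda but no z with Rdz and Rza.
F4: fails — Ron but no z with Roz and Rzn.
Valid on: F1.

F1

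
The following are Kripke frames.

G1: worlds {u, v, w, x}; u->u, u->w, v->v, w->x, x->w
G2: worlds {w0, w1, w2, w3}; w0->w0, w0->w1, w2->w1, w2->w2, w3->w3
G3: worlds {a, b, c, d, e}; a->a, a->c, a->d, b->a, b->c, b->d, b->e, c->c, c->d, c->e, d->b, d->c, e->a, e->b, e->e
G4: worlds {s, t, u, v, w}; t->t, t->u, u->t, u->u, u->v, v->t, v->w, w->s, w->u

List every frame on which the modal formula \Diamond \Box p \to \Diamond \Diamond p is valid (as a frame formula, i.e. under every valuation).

The schema corresponds to a generalized confluence (Geach) condition: \forall x \forall y (xRy \to \exists w (yRw \wedge x R^2 w)).
G1: condition met.
G2: fails — w0Rw1 but no w with w1Rw and w0R²w.
G3: condition met.
G4: fails — wRs but no w* with sRw* and wR²w*.
Valid on: G1, G3.

G1, G3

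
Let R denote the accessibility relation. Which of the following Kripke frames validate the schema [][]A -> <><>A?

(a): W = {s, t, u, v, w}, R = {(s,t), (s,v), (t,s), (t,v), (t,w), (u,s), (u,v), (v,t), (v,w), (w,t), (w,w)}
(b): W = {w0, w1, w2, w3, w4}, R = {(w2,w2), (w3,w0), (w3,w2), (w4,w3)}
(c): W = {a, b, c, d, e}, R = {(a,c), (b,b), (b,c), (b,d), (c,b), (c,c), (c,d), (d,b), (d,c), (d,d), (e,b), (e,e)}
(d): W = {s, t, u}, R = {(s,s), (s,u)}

(a), (c)

Frame correspondent (Sahlqvist): forall x exists w (x R^2 w & x R^2 w) — i.e. a generalized confluence (Geach) condition.
(a): satisfies the condition.
(b): fails — at w0 but no w with w0R²w and w0R²w.
(c): satisfies the condition.
(d): fails — at t but no w with tR²w and tR²w.
Valid on: (a), (c).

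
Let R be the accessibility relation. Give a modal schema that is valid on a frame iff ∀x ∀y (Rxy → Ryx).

This is symmetry; the standard corresponding axiom is B: q → □◇q.

q → □◇q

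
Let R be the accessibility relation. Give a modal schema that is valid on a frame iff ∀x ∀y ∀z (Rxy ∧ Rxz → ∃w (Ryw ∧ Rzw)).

◇□ψ → □◇ψ

The condition is convergence. The .2 schema ◇□ψ → □◇ψ defines it.
Suppose ◇□ψ→□◇ψ is valid. Take Rxy, Rxz and set V(ψ)={w : Ryw}. Then □ψ at y so ◇□ψ at x, so □◇ψ at x, so ◇ψ at z, giving w with Rzw and Ryw.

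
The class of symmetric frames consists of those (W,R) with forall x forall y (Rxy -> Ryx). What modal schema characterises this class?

r → □◇r

The condition is symmetry. The B schema r → □◇r defines it.
Suppose r→□◇r is valid. Take Rxy and set V(r)={x}. Then r at x, so □◇r at x, so ◇r at y, so some z with Ryz has r; z=x, i.e. Ryx.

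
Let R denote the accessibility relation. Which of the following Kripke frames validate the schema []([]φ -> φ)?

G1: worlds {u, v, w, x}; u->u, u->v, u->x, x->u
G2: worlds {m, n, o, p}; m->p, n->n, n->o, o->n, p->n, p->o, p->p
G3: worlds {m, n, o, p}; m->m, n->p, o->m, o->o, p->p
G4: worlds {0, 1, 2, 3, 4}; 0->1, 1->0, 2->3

G3

The schema corresponds to shift-reflexivity: forall x forall y (Rxy -> Ryy).
G1: fails — Ruv but not Rvv.
G2: fails — Rno but not Roo.
G3: condition met.
G4: fails — R01 but not R11.
Valid on: G3.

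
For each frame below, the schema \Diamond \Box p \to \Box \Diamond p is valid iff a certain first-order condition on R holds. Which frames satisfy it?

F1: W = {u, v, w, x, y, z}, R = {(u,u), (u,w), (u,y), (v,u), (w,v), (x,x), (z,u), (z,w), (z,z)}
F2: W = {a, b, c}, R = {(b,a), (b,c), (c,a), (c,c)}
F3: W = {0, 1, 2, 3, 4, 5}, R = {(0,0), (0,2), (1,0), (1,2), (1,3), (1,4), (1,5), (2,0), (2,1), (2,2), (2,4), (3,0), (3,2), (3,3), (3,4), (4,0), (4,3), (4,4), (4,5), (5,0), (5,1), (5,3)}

The schema corresponds to convergence: \forall x \forall y \forall z (Rxy \wedge Rxz \to \exists w (Ryw \wedge Rzw)).
F1: fails — Ruw and Ruu but w and u have no common successor.
F2: fails — Rba and Rba but a and a have no common successor.
F3: ✓.

F3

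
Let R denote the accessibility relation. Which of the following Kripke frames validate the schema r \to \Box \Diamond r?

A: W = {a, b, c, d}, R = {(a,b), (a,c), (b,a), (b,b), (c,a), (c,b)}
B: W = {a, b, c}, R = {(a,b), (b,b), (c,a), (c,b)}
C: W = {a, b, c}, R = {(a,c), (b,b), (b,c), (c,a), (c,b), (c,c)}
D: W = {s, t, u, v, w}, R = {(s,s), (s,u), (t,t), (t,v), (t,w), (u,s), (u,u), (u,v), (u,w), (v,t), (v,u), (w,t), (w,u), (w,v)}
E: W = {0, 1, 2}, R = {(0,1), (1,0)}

The schema corresponds to symmetry: \forall x \forall y (Rxy \to Ryx).
A: fails — Rcb but not Rbc.
B: fails — Rca but not Rac.
C: condition met.
D: fails — Rwv but not Rvw.
E: condition met.
Valid on: C, E.

C, E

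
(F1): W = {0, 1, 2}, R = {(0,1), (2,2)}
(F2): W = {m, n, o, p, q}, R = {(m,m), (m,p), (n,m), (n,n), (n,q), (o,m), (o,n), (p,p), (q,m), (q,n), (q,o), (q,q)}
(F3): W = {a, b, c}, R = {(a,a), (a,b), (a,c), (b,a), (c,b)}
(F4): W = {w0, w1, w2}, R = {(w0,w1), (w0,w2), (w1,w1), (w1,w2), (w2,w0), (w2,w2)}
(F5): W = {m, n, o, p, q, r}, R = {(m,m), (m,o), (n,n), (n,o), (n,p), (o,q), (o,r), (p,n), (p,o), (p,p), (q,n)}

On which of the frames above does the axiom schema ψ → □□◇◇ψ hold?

(F1), (F4)

The schema corresponds to a generalized confluence (Geach) condition: ∀x ∀z (xR²z → ∃w (x = w ∧ zR²w)).
(F1): ✓.
(F2): fails — mR²p but no w with m=w and pR²w.
(F3): fails — bR²c but no w with b=w and cR²w.
(F4): ✓.
(F5): fails — mR²o but no w with m=w and oR²w.
Valid on: (F1), (F4).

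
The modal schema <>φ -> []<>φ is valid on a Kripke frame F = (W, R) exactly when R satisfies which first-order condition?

Suppose ◇φ→□◇φ is valid. Take Rxy, Rxz and set V(φ)={y}. Then ◇φ at x, so □◇φ at x, so ◇φ at z, so some w with Rzw has φ; w=y, i.e. Rzy. By symmetry of the argument, Ryz.

The Euclidean property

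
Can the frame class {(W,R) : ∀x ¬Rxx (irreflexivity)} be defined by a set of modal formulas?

No — not modally definable

Any modally definable frame class is closed under surjective bounded morphisms.
The 5-cycle (worlds a,b,c,d,e with a→b→c→d→e→a) is irreflexive, and the map sending every world to a single reflexive point • is a surjective bounded morphism (forth: every edge maps to (•,•); back: every world has a successor). So any modal formula valid on the 5-cycle is also valid on the reflexive point, which is not irreflexive.
So no modal formula (or set of formulas) defines exactly the irreflexive frames.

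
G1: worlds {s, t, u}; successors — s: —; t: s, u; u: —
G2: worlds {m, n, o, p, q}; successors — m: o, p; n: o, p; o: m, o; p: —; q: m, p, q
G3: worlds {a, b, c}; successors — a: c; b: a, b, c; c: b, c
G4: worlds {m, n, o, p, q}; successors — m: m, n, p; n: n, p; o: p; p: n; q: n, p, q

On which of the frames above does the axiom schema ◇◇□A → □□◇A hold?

G1, G3, G4

This is the axiom for a generalized confluence (Geach) condition; its first-order frame correspondent is ∀x ∀y ∀z ((xR²y ∧ xR²z) → ∃w (yRw ∧ zRw)).
G1: satisfies the condition.
G2: fails — oR²m, oR²p but no w with mRw and pRw.
G3: satisfies the condition.
G4: satisfies the condition.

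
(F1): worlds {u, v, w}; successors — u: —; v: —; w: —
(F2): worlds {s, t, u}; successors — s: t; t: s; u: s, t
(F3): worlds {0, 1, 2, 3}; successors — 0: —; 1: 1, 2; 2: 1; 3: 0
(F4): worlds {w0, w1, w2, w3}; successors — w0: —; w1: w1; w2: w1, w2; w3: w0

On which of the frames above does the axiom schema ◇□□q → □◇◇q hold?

(F1)

The schema corresponds to a generalized confluence (Geach) condition: ∀x ∀y ∀z ((xRy ∧ xRz) → ∃w (yR²w ∧ zR²w)).
(F1): ✓.
(F2): fails — uRs, uRt but no w with sR²w and tR²w.
(F3): fails — 3R0, 3R0 but no w with 0R²w and 0R²w.
(F4): fails — w3Rw0, w3Rw0 but no w with w0R²w and w0R²w.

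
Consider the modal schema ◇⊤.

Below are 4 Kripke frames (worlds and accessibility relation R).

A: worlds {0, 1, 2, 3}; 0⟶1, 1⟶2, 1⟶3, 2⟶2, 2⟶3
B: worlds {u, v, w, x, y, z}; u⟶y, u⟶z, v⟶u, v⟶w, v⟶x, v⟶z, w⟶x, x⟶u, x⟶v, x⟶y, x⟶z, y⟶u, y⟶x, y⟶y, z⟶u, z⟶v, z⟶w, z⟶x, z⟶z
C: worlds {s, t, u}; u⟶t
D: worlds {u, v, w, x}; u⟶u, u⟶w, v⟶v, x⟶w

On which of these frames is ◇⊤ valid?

B

This is the axiom for seriality; its first-order frame correspondent is ∀x ∃y Rxy.
A: fails — world 3 has no successor.
B: condition met.
C: fails — world s has no successor.
D: fails — world w has no successor.
Valid on: B.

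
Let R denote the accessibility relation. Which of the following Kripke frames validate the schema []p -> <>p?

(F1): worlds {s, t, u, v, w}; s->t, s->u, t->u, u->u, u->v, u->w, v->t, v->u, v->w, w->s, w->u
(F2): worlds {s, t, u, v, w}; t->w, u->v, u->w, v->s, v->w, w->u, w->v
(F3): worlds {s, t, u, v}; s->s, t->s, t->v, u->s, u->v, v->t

This is the axiom for seriality; its first-order frame correspondent is forall x exists y Rxy.
(F1): satisfies the condition.
(F2): fails — world s has no successor.
(F3): satisfies the condition.
Valid on: (F1), (F3).

(F1), (F3)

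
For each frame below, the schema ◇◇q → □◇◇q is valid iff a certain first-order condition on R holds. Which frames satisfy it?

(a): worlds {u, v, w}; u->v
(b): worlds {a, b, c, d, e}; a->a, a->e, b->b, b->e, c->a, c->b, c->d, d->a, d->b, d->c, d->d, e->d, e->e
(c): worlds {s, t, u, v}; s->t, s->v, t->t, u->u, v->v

(a)

The schema corresponds to a generalized confluence (Geach) condition: ∀x ∀y ∀z ((xR²y ∧ xRz) → ∃w (y = w ∧ zR²w)).
(a): holds.
(b): fails — cR²a, cRb but no w with a=w and bR²w.
(c): fails — sR²t, sRv but no w with t=w and vR²w.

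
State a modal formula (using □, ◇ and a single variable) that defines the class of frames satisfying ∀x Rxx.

This is reflexivity; the standard corresponding axiom is T: □r → r.
Suppose □r→r is valid. At any x set V(r)={w : Rxw}. Then □r holds at x, so r holds at x, i.e. Rxx.

□r → r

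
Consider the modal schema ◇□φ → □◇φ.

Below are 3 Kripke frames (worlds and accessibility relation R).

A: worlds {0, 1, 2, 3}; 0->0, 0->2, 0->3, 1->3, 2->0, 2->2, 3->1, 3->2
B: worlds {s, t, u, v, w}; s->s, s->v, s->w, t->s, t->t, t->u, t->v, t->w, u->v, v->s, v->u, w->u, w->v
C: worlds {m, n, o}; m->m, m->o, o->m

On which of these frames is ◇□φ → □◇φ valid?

C

The schema corresponds to convergence: ∀x ∀y ∀z (Rxy ∧ Rxz → ∃w (Ryw ∧ Rzw)).
A: fails — R32 and R31 but 2 and 1 have no common successor.
B: fails — Rtv and Rtu but v and u have no common successor.
C: holds.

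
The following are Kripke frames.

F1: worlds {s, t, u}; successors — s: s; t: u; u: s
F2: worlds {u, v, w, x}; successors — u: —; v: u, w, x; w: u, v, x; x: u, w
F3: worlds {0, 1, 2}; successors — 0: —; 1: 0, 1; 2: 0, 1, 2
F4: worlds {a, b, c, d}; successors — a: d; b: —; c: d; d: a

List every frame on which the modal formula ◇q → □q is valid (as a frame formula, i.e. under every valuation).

The schema corresponds to partial functionality: ∀x ∀y ∀z (Rxy ∧ Rxz → y = z).
F1: satisfies the condition.
F2: fails — v sees both u and w.
F3: fails — 1 sees both 0 and 1.
F4: satisfies the condition.

F1, F4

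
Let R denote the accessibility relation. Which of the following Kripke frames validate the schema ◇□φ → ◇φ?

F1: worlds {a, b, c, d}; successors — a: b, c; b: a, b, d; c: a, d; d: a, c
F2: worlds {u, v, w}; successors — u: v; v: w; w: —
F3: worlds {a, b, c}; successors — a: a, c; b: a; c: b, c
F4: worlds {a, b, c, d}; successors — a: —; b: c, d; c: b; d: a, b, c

The schema corresponds to a generalized confluence (Geach) condition: ∀x ∀y (xRy → ∃w (yRw ∧ xRw)).
F1: fails — aRc but no w with cRw and aRw.
F2: fails — uRv but no t with vRt and uRt.
F3: fails — cRb but no w with bRw and cRw.
F4: fails — bRc but no w with cRw and bRw.
Valid on no frame.

none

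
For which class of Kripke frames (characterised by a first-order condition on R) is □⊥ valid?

emptiness of R: ∀x ∀y ¬Rxy

□⊥ is valid iff no world has any successor (otherwise □⊥ fails at any world with one).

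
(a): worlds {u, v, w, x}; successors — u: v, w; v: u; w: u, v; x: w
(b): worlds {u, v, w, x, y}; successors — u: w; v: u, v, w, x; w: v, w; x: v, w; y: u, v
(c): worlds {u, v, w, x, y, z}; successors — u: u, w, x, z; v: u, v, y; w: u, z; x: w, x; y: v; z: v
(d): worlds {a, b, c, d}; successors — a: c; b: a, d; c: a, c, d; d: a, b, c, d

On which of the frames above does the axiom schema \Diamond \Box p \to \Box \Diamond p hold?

Frame correspondent (Sahlqvist): \forall x \forall y \forall z (Rxy \wedge Rxz \to \exists w (Ryw \wedge Rzw)) — i.e. convergence.
(a): fails — Rwu and Rwv but u and v have no common successor.
(b): condition met.
(c): fails — Ruz and Ruw but z and w have no common successor.
(d): fails — Rdb and Rda but b and a have no common successor.
Valid on: (b).

(b)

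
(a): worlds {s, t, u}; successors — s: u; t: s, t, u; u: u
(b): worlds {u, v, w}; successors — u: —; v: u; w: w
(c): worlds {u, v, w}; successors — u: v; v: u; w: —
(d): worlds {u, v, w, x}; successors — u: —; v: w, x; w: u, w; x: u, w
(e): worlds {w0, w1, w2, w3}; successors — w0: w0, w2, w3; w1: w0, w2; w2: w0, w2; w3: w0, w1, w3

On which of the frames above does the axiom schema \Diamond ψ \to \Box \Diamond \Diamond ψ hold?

Frame correspondent (Sahlqvist): \forall x \forall y \forall z ((xRy \wedge xRz) \to \exists w (y = w \wedge z R^2 w)) — i.e. a generalized confluence (Geach) condition.
(a): fails — tRs, tRs but no w with s=w and sR²w.
(b): fails — vRu, vRu but no t with u=t and uR²t.
(c): ✓.
(d): fails — vRx, vRw but no t with x=t and wR²t.
(e): fails — w3Rw1, w3Rw1 but no w with w1=w and w1R²w.
Valid on: (c).

(c)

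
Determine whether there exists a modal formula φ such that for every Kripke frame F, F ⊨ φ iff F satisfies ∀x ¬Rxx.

Not definable by any modal formula

Modal frame validity is preserved under surjective bounded morphisms.
The 3-cycle (worlds w0,w1,w2 with w0→w1→w2→w0) is irreflexive, and the map sending every world to a single reflexive point • is a surjective bounded morphism (forth: every edge maps to (•,•); back: every world has a successor). So any modal formula valid on the 3-cycle is also valid on the reflexive point, which is not irreflexive.
So no modal formula (or set of formulas) defines exactly the irreflexive frames.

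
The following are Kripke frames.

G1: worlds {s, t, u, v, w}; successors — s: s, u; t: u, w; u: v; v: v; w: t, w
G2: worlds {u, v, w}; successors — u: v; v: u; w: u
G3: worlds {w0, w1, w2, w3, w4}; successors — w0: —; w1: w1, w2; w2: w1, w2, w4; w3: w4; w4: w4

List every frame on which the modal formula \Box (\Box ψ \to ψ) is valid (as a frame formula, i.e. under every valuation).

G3

The schema corresponds to shift-reflexivity: \forall x \forall y (Rxy \to Ryy).
G1: fails — Rwt but not Rtt.
G2: fails — Ruv but not Rvv.
G3: condition met.
Valid on: G3.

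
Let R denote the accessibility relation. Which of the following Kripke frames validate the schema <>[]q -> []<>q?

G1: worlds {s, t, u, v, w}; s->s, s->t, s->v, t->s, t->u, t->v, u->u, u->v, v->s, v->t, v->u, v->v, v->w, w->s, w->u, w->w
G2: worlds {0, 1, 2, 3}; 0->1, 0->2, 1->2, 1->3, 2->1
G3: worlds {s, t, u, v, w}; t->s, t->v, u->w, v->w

The schema corresponds to convergence: forall x forall y forall z (Rxy & Rxz -> exists w (Ryw & Rzw)).
G1: satisfies the condition.
G2: fails — R02 and R01 but 2 and 1 have no common successor.
G3: fails — Rts and Rts but s and s have no common successor.
Valid on: G1.

G1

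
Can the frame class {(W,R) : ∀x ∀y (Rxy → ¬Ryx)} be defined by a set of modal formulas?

If a class were modally definable it would be closed under surjective bounded morphisms (Goldblatt–Thomason).
The 5-cycle (worlds a,b,c,d,e with a→b→c→d→e→a) is asymmetric. Mapping every world to a single reflexive point • is a surjective bounded morphism, and the reflexive point is not asymmetric (R•• but asymmetry requires ¬R••).
So the class is not modally definable.

No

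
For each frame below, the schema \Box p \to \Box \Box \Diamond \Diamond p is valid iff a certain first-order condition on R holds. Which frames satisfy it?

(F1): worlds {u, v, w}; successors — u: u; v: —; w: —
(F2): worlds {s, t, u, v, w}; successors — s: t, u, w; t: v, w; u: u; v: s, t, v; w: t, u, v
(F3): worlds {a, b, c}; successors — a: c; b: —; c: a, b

Frame correspondent (Sahlqvist): \forall x \forall z (x R^2 z \to \exists w (xRw \wedge z R^2 w)) — i.e. a generalized confluence (Geach) condition.
(F1): satisfies the condition.
(F2): fails — tR²u but no w* with tRw* and uR²w*.
(F3): fails — aR²a but no w with aRw and aR²w.

(F1)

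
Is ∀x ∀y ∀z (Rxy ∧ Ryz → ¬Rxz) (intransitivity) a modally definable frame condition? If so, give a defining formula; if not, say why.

Not definable by any modal formula

Any modally definable frame class is closed under surjective bounded morphisms.
The 5-cycle (worlds a,b,c,d,e with a→b→c→d→e→a) is intransitive. Mapping every world to a single reflexive point • is a surjective bounded morphism; the reflexive point is not intransitive (R••∧R•• but R••).
Hence intransitivity is not modally definable.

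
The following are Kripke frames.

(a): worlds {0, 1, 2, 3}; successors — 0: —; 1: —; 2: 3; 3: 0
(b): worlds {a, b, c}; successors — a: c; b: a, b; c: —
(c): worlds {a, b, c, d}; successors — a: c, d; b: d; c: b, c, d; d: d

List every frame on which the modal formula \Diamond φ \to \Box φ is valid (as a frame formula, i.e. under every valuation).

Frame correspondent (Sahlqvist): \forall x \forall y \forall z (Rxy \wedge Rxz \to y = z) — i.e. partial functionality.
(a): satisfies the condition.
(b): fails — b sees both a and b.
(c): fails — a sees both c and d.

(a)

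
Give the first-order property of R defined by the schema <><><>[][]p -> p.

This is a Sahlqvist (Geach-type) schema ◇^3□^2p → □^0◇^0p.
Minimal-valuation argument: fix x; take any y with xR^3y and any z with xR^0z. Set V(p) to the set of worlds R-reachable from y in exactly 2 steps. Then □^2p holds at y, so the antecedent holds at x; validity forces ◇^0p at z, giving a w with zR^0w and yR^2w.
First-order correspondent: forall x forall y (x R^3 y -> exists w (y R^2 w & x = w)).

forall x forall y (x R^3 y -> exists w (y R^2 w & x = w))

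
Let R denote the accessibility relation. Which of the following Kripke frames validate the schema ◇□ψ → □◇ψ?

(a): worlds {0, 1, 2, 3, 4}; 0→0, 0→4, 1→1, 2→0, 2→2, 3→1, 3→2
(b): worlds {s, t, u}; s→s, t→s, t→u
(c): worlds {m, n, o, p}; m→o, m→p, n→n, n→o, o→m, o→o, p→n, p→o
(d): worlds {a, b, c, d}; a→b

Frame correspondent (Sahlqvist): ∀x ∀y ∀z (Rxy ∧ Rxz → ∃w (Ryw ∧ Rzw)) — i.e. convergence.
(a): fails — R00 and R04 but 0 and 4 have no common successor.
(b): fails — Rts and Rtu but s and u have no common successor.
(c): condition met.
(d): fails — Rab and Rab but b and b have no common successor.
Valid on: (c).

(c)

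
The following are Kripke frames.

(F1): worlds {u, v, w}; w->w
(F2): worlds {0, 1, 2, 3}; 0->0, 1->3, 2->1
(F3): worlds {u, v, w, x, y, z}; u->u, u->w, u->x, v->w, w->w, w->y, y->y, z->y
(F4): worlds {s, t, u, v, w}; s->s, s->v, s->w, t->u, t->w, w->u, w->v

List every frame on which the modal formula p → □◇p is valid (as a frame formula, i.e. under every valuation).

(F1)

Frame correspondent (Sahlqvist): ∀x ∀y (Rxy → Ryx) — i.e. symmetry.
(F1): condition met.
(F2): fails — R21 but not R12.
(F3): fails — Ruw but not Rwu.
(F4): fails — Rwu but not Ruw.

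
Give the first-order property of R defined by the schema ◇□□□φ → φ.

∀x ∀y (xRy → ∃w (yR³w ∧ x = w))

This is a Sahlqvist (Geach-type) schema ◇^1□^3φ → □^0◇^0φ.
First-order correspondent: ∀x ∀y (xRy → ∃w (yR³w ∧ x = w)).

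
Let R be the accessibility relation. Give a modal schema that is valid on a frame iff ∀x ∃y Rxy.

□p → ◇p

A defining formula is □p → ◇p (the D axiom).
Suppose □p→◇p is valid. At any x set V(p)=W. Then □p at x, so ◇p at x, so x has a successor.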